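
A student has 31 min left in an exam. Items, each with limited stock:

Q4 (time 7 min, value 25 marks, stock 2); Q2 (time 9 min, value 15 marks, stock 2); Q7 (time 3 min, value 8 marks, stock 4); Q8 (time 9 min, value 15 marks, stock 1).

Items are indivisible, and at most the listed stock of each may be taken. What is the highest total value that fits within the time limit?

82 marks

Top feasible selections:
- 2×Q4 + 4×Q7: time 26, value 82
- 2×Q4 + 2×Q7 + 1×Q8: time 29, value 81
- 2×Q4 + 1×Q2 + 2×Q7: time 29, value 81
Best: 82 marks.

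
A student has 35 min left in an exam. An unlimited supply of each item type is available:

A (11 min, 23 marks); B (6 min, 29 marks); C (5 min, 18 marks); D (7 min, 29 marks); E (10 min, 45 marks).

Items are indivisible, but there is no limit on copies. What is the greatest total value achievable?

163 marks

Best value-per-unit is B at 29/6; filling with it alone gives 5×29 = 145.
Optimal mix: 5×B + 1×C → time 35, value 163.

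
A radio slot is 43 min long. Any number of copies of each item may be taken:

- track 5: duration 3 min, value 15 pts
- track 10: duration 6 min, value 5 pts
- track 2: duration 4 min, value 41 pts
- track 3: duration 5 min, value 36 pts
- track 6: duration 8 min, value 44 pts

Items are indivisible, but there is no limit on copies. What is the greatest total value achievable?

425 pts

Best value-per-unit is track 2 at 41/4; filling with it alone gives 10×41 = 410.
Optimal mix: 1×track 5 + 10×track 2 → duration 43, value 425.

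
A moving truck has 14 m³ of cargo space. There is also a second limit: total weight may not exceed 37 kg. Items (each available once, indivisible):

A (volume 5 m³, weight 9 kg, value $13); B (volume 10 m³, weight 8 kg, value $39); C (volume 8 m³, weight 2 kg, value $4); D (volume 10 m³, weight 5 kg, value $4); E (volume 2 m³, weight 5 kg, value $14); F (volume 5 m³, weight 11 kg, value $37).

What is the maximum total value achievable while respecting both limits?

$64

Feasible sets respecting both limits:
- A+E+F: volume 12, weight 25, value 64
- B+E: volume 12, weight 13, value 53
- E+F: volume 7, weight 16, value 51
Best: $64.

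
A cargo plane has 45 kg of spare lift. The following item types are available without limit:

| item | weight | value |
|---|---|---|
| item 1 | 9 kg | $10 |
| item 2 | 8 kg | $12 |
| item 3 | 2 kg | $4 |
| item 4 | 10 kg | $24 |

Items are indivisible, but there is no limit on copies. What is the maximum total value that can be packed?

Best value-per-unit is item 4 at 24/10; filling with it alone gives 4×24 = 96.
Optimal mix: 2×item 3 + 4×item 4 → weight 44, value 104.

$104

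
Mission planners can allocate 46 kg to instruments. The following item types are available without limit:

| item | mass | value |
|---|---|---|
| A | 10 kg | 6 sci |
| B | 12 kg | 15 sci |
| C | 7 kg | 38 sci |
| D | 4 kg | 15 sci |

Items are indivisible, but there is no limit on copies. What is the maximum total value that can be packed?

Best value-per-unit is C at 38/7; filling with it alone gives 6×38 = 228.
Optimal mix: 6×C + 1×D → mass 46, value 243.

243 sci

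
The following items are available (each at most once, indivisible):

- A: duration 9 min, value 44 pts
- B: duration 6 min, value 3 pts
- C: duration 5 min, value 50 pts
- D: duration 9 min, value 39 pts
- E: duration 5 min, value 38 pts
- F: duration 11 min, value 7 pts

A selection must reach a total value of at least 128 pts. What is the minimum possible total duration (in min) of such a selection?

Subsets with value ≥ 128, sorted by total duration:
- A+C+E: duration 19, value 132
- A+C+D: duration 23, value 133
- A+B+C+E: duration 25, value 135
- B+C+D+E: duration 25, value 130
Minimum duration: 19 min.

19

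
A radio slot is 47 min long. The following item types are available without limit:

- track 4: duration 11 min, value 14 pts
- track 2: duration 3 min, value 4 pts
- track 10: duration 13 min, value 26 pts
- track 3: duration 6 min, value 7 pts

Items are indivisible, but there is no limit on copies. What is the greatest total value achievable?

Best value-per-unit is track 10 at 26/13; filling with it alone gives 3×26 = 78.
Optimal mix: 2×track 2 + 3×track 10 → duration 45, value 86.

86 pts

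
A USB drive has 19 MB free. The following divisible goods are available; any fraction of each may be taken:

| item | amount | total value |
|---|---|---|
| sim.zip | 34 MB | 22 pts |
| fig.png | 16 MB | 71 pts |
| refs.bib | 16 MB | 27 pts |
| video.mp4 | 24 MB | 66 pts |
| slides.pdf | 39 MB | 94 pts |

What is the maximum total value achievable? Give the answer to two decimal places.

Take in order of value per unit:
- fig.png (71/16 per unit): all 16 → value 71, running total 71.00
- video.mp4 (66/24 per unit): 3 of 24 → value 3×66/24 = 8.2500, running total 79.25
Total 79.25.

79.25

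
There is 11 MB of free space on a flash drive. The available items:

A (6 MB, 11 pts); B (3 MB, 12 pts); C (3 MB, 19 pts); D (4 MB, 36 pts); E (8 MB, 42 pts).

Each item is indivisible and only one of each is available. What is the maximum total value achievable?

Check high-value combinations within 11 MB:
- B+C+D: size 3+3+4=10, value 12+19+36=67
- C+E: size 3+8=11, value 19+42=61
- C+D: size 3+4=7, value 19+36=55
Best: 67 pts.

67 pts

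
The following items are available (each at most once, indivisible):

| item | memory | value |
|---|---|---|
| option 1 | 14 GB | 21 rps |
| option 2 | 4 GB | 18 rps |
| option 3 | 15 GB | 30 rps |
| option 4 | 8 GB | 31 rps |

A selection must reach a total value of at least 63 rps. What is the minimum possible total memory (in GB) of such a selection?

26

Subsets with value ≥ 63, sorted by total memory:
- option 1+option 2+option 4: memory 26, value 70
- option 2+option 3+option 4: memory 27, value 79
Minimum memory: 26 GB.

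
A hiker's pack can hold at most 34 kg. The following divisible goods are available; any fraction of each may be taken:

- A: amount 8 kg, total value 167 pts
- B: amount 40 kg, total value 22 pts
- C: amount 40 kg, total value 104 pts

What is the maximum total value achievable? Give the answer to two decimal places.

234.60

Take in order of value per unit:
- A (167/8 per unit): all 8 → value 167, running total 167.00
- C (104/40 per unit): 26 of 40 → value 26×104/40 = 67.6000, running total 234.60
Total 234.60.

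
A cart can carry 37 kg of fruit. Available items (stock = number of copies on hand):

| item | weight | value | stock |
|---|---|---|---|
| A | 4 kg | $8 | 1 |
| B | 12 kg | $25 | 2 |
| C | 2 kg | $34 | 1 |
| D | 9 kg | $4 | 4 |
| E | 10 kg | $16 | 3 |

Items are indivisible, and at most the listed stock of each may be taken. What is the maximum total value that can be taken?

$100

Top feasible selections:
- 2×B + 1×C + 1×E: weight 36, value 100
- 1×A + 2×B + 1×C: weight 30, value 92
Best: $100.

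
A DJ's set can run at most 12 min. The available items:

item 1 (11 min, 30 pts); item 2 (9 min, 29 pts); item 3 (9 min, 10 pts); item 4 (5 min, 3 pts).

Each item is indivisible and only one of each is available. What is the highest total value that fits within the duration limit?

Check high-value combinations within 12 min:
- item 1: duration 11, value 30
- item 2: duration 9, value 29
- item 3: duration 9, value 10
- item 4: duration 5, value 3
Best: 30 pts.

30 pts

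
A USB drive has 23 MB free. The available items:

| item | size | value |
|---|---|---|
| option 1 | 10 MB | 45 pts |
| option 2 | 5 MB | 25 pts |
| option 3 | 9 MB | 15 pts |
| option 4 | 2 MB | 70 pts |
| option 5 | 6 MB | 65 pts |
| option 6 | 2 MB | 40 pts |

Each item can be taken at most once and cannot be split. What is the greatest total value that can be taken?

220 pts

This is a 0/1 knapsack; check combinations near the capacity.
- option 1+option 4+option 5+option 6: size 10+2+6+2=20, value 45+70+65+40=220
- option 1+option 2+option 4+option 5: size 10+5+2+6=23, value 45+25+70+65=205
- option 2+option 4+option 5+option 6: size 5+2+6+2=15, value 25+70+65+40=200
- option 3+option 4+option 5+option 6: size 9+2+6+2=19, value 15+70+65+40=190
- option 1+option 4+option 5: size 10+2+6=18, value 45+70+65=180
Best: 220 pts.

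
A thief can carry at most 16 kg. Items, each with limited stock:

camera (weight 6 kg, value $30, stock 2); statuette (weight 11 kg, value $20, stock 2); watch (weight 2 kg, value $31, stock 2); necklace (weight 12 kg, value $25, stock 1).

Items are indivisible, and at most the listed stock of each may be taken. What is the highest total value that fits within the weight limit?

Best selections within weight 16 and stock limits:
- 2×camera + 2×watch: weight 16, value 122
- 1×camera + 2×watch: weight 10, value 92
- 2×camera + 1×watch: weight 14, value 91
- 2×watch + 1×necklace: weight 16, value 87
Best: $122.

$122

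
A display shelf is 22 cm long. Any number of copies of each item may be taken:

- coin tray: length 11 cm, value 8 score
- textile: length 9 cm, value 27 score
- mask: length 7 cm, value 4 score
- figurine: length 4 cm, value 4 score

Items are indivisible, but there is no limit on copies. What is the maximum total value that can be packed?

58 score

Best value-per-unit is textile at 27/9; filling with it alone gives 2×27 = 54.
Optimal mix: 2×textile + 1×figurine → length 22, value 58.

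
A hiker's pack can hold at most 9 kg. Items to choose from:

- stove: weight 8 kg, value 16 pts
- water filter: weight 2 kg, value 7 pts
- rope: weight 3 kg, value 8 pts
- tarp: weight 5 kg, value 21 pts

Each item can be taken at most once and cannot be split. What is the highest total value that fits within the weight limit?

Check high-value combinations within 9 kg:
- rope+tarp: weight 3+5=8, value 8+21=29
- water filter+tarp: weight 2+5=7, value 7+21=28
- tarp: weight 5, value 21
- stove: weight 8, value 16
Best: 29 pts.

29 pts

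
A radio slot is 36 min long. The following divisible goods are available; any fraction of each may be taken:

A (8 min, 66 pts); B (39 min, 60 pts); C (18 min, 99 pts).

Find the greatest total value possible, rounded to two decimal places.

180.38

Take in order of value per unit:
- A (66/8 per unit): all 8 → value 66, running total 66.00
- C (99/18 per unit): all 18 → value 99, running total 165.00
- B (60/39 per unit): 10 of 39 → value 10×60/39 = 15.3846, running total 180.38
Total 180.38.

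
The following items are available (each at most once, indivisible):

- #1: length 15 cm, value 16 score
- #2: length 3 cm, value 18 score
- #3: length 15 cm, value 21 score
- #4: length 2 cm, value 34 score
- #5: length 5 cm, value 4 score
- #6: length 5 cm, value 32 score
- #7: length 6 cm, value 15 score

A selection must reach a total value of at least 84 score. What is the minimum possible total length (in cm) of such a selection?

10

Subsets with value ≥ 84, sorted by total length:
- #2+#4+#6: length 10, value 84
- #2+#4+#5+#6: length 15, value 88
- #2+#4+#6+#7: length 16, value 99
Minimum length: 10 cm.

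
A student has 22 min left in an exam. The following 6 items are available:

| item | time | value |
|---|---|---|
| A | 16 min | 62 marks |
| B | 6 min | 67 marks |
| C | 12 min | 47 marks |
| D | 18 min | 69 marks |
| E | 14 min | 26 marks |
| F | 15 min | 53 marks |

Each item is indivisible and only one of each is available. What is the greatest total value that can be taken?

129 marks

Check high-value combinations within 22 min:
- A+B: time 16+6=22, value 62+67=129
- B+F: time 6+15=21, value 67+53=120
- B+C: time 6+12=18, value 67+47=114
- B+E: time 6+14=20, value 67+26=93
- D: time 18, value 69
Best: 129 marks.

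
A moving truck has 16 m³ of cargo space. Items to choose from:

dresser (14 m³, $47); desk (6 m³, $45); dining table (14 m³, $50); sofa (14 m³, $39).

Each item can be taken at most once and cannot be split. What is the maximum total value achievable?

$50

Check high-value combinations within 16 m³:
- dining table: volume 14, value 50
- dresser: volume 14, value 47
- desk: volume 6, value 45
- sofa: volume 14, value 39
Best: $50.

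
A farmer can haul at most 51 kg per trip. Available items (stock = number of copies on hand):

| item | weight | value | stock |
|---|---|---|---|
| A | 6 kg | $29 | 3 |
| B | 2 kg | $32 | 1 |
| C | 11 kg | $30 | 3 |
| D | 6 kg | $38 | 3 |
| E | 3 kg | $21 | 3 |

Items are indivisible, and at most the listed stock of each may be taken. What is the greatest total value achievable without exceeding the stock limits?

Best selections within weight 51 and stock limits:
- 3×A + 1×B + 3×D + 3×E: weight 47, value 296
- 2×A + 1×B + 1×C + 3×D + 2×E: weight 49, value 276
Best: $296.

$296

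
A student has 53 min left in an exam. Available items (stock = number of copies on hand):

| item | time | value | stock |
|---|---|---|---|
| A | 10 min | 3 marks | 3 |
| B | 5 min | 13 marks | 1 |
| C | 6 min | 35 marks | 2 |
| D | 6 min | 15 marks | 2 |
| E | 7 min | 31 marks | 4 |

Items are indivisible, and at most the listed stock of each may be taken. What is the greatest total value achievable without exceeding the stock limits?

Best selections within time 53 and stock limits:
- 2×C + 2×D + 4×E: time 52, value 224
- 1×B + 2×C + 1×D + 4×E: time 51, value 222
- 2×C + 1×D + 4×E: time 46, value 209
Best: 224 marks.

224 marks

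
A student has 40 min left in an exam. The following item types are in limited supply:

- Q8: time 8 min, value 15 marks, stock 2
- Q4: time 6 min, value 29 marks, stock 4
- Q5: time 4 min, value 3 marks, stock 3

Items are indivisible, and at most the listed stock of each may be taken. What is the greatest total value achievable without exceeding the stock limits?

146 marks

Top feasible selections:
- 2×Q8 + 4×Q4: time 40, value 146
- 1×Q8 + 4×Q4 + 2×Q5: time 40, value 137
- 1×Q8 + 4×Q4 + 1×Q5: time 36, value 134
- 1×Q8 + 4×Q4: time 32, value 131
Best: 146 marks.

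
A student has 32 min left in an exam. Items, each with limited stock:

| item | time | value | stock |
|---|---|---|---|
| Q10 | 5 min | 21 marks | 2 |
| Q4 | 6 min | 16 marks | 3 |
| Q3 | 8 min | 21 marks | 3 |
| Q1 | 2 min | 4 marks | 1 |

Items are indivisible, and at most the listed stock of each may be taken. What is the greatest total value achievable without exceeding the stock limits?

100 marks

Best selections within time 32 and stock limits:
- 2×Q10 + 1×Q4 + 2×Q3: time 32, value 100
- 2×Q10 + 2×Q4 + 1×Q3 + 1×Q1: time 32, value 99
- 2×Q10 + 2×Q4 + 1×Q3: time 30, value 95
- 2×Q10 + 3×Q4 + 1×Q1: time 30, value 94
Best: 100 marks.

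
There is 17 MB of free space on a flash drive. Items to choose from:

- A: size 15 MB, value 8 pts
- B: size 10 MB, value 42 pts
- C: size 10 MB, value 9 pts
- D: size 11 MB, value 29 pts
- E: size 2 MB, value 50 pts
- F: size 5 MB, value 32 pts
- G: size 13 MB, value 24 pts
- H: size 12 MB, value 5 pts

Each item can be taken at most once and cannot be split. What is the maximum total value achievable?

124 pts

This is a 0/1 knapsack; check combinations near the capacity.
- B+E+F: size 10+2+5=17, value 42+50+32=124
- B+E: size 10+2=12, value 42+50=92
- C+E+F: size 10+2+5=17, value 9+50+32=91
- E+F: size 2+5=7, value 50+32=82
Best: 124 pts.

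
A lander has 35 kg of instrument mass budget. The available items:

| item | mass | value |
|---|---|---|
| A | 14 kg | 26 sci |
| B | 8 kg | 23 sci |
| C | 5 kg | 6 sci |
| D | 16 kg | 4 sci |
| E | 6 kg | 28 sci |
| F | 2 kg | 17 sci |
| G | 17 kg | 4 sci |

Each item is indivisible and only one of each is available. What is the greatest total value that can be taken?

100 sci

Check high-value combinations within 35 kg:
- A+B+C+E+F: mass 14+8+5+6+2=35, value 26+23+6+28+17=100
- A+B+E+F: mass 14+8+6+2=30, value 26+23+28+17=94
- A+B+C+E: mass 14+8+5+6=33, value 26+23+6+28=83
- A+C+E+F: mass 14+5+6+2=27, value 26+6+28+17=77
Best: 100 sci.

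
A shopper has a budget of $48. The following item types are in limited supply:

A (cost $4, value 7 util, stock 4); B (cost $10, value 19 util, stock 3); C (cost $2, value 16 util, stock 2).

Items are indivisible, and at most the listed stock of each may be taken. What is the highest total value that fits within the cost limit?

Top feasible selections:
- 3×A + 3×B + 2×C: cost 46, value 110
- 2×A + 3×B + 2×C: cost 42, value 103
Best: 110 util.

110 util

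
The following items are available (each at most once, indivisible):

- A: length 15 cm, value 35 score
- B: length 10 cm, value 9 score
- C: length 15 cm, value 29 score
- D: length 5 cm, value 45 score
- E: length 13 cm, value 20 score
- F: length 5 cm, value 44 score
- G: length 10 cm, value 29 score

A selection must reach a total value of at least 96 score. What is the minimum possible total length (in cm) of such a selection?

20

Subsets with value ≥ 96, sorted by total length:
- D+F+G: length 20, value 118
- B+D+F: length 20, value 98
- D+E+F: length 23, value 109
- A+D+F: length 25, value 124
Minimum length: 20 cm.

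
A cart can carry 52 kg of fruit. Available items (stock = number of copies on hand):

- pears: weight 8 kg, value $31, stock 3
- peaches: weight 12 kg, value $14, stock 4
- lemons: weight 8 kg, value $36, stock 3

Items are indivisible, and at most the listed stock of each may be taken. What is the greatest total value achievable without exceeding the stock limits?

Top feasible selections:
- 3×pears + 3×lemons: weight 48, value 201
- 2×pears + 1×peaches + 3×lemons: weight 52, value 184
Best: $201.

$201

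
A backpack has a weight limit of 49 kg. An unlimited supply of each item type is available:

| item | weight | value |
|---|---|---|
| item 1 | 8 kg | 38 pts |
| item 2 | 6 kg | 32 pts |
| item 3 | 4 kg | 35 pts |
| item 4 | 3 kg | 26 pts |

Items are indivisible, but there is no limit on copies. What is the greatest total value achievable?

Best value-per-unit is item 3 at 35/4; filling with it alone gives 12×35 = 420.
Optimal mix: 10×item 3 + 3×item 4 → weight 49, value 428.

428 pts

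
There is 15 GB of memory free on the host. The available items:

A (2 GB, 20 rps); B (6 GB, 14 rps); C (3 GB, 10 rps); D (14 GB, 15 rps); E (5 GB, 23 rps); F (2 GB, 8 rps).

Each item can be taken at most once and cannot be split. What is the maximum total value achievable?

65 rps

Check high-value combinations within 15 GB:
- A+B+E+F: memory 2+6+5+2=15, value 20+14+23+8=65
- A+C+E+F: memory 2+3+5+2=12, value 20+10+23+8=61
- A+B+E: memory 2+6+5=13, value 20+14+23=57
Best: 65 rps.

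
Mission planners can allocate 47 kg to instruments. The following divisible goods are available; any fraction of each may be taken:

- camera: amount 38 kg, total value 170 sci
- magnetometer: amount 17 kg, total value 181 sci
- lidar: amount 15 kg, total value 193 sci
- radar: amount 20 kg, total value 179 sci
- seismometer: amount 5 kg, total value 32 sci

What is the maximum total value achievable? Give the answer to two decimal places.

Take in order of value per unit:
- lidar (193/15 per unit): all 15 → value 193, running total 193.00
- magnetometer (181/17 per unit): all 17 → value 181, running total 374.00
- radar (179/20 per unit): 15 of 20 → value 15×179/20 = 134.2500, running total 508.25
Total 508.25.

508.25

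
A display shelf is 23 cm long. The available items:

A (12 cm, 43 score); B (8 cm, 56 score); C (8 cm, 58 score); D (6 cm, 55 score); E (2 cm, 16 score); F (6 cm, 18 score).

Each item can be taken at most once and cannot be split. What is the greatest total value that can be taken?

This is a 0/1 knapsack; check combinations near the capacity.
- B+C+D: length 8+8+6=22, value 56+58+55=169
- C+D+E+F: length 8+6+2+6=22, value 58+55+16+18=147
- B+D+E+F: length 8+6+2+6=22, value 56+55+16+18=145
- B+C+F: length 8+8+6=22, value 56+58+18=132
- C+D+F: length 8+6+6=20, value 58+55+18=131
Best: 169 score.

169 score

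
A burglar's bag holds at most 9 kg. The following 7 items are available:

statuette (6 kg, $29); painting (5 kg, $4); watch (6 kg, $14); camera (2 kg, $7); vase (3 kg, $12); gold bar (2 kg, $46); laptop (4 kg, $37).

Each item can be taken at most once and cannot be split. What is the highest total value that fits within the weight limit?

Check high-value combinations within 9 kg:
- vase+gold bar+laptop: weight 3+2+4=9, value 12+46+37=95
- camera+gold bar+laptop: weight 2+2+4=8, value 7+46+37=90
- gold bar+laptop: weight 2+4=6, value 46+37=83
- statuette+gold bar: weight 6+2=8, value 29+46=75
Best: $95.

$95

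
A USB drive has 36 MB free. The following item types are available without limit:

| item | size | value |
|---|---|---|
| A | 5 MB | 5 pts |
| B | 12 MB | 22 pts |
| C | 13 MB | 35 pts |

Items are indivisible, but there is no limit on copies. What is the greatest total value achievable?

Best value-per-unit is C at 35/13; filling with it alone gives 2×35 = 70.
Optimal mix: 2×A + 2×C → size 36, value 80.

80 pts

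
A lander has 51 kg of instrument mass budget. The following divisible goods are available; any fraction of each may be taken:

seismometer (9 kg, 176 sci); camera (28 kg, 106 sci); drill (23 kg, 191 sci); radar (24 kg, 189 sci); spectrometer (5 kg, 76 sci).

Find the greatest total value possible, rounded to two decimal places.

553.25

Take in order of value per unit:
- seismometer (176/9 per unit): all 9 → value 176, running total 176.00
- spectrometer (76/5 per unit): all 5 → value 76, running total 252.00
- drill (191/23 per unit): all 23 → value 191, running total 443.00
- radar (189/24 per unit): 14 of 24 → value 14×189/24 = 110.2500, running total 553.25
Total 553.25.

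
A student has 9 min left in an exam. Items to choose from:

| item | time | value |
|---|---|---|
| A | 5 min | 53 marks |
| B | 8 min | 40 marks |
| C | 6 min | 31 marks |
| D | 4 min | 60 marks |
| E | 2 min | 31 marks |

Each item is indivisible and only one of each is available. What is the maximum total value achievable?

113 marks

Check high-value combinations within 9 min:
- A+D: time 5+4=9, value 53+60=113
- D+E: time 4+2=6, value 60+31=91
- A+E: time 5+2=7, value 53+31=84
Best: 113 marks.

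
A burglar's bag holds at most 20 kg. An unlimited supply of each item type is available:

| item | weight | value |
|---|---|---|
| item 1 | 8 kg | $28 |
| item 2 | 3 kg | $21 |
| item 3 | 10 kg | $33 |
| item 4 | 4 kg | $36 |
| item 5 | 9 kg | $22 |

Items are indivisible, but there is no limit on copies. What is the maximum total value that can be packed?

$180

Best value-per-unit is item 4 at 36/4, and filling with it alone uses weight 5×4=20. No mix of the others beats 5×36 = 180.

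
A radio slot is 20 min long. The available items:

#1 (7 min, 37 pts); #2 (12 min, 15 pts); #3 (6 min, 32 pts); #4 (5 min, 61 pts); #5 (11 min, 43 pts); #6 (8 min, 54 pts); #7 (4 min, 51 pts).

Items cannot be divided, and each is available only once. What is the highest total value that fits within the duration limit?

166 pts

Check high-value combinations within 20 min:
- #4+#6+#7: duration 5+8+4=17, value 61+54+51=166
- #4+#5+#7: duration 5+11+4=20, value 61+43+51=155
- #1+#4+#6: duration 7+5+8=20, value 37+61+54=152
- #1+#4+#7: duration 7+5+4=16, value 37+61+51=149
- #3+#4+#6: duration 6+5+8=19, value 32+61+54=147
Best: 166 pts.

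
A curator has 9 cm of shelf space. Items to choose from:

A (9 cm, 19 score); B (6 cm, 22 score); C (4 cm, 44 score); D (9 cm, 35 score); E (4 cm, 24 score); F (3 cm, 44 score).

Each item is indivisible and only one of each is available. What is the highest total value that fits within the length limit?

88 score

Check high-value combinations within 9 cm:
- C+F: length 4+3=7, value 44+44=88
- E+F: length 4+3=7, value 24+44=68
- C+E: length 4+4=8, value 44+24=68
- B+F: length 6+3=9, value 22+44=66
- F: length 3, value 44
Best: 88 score.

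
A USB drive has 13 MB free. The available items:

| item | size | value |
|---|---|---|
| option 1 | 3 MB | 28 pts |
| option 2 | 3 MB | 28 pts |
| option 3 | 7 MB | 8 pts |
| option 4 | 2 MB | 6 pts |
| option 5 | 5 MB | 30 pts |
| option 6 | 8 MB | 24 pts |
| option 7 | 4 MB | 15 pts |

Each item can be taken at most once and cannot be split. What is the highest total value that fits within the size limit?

This is a 0/1 knapsack; check combinations near the capacity.
- option 1+option 2+option 4+option 5: size 3+3+2+5=13, value 28+28+6+30=92
- option 1+option 2+option 5: size 3+3+5=11, value 28+28+30=86
- option 1+option 2+option 4+option 7: size 3+3+2+4=12, value 28+28+6+15=77
Best: 92 pts.

92 pts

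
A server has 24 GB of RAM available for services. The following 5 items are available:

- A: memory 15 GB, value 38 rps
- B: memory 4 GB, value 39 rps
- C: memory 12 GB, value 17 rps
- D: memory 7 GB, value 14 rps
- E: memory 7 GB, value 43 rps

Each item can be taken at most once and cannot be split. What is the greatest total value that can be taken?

99 rps

This is a 0/1 knapsack; check combinations near the capacity.
- B+C+E: memory 4+12+7=23, value 39+17+43=99
- B+D+E: memory 4+7+7=18, value 39+14+43=96
- B+E: memory 4+7=11, value 39+43=82
- A+E: memory 15+7=22, value 38+43=81
- A+B: memory 15+4=19, value 38+39=77
Best: 99 rps.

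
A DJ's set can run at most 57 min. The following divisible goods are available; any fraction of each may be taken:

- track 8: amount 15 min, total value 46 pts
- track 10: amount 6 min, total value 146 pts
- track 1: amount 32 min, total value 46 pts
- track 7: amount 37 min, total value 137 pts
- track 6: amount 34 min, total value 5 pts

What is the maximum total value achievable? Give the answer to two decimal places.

325.93

Take in order of value per unit:
- track 10 (146/6 per unit): all 6 → value 146, running total 146.00
- track 7 (137/37 per unit): all 37 → value 137, running total 283.00
- track 8 (46/15 per unit): 14 of 15 → value 14×46/15 = 42.9333, running total 325.93
Total 325.93.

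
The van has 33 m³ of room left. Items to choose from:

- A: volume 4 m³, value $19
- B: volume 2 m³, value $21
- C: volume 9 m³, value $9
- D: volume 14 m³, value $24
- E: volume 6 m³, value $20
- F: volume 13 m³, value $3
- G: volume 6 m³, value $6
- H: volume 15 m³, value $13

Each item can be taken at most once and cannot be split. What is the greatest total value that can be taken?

Check high-value combinations within 33 m³:
- A+B+D+E+G: volume 4+2+14+6+6=32, value 19+21+24+20+6=90
- A+B+D+E: volume 4+2+14+6=26, value 19+21+24+20=84
- A+B+E+G+H: volume 4+2+6+6+15=33, value 19+21+20+6+13=79
Best: $90.

$90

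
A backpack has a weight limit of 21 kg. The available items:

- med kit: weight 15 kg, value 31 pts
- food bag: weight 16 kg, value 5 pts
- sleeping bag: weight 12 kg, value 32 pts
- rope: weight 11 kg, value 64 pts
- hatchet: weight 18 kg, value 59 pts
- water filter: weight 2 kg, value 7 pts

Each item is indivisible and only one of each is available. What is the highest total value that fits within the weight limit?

71 pts

This is a 0/1 knapsack; check combinations near the capacity.
- rope+water filter: weight 11+2=13, value 64+7=71
- hatchet+water filter: weight 18+2=20, value 59+7=66
- rope: weight 11, value 64
- hatchet: weight 18, value 59
Best: 71 pts.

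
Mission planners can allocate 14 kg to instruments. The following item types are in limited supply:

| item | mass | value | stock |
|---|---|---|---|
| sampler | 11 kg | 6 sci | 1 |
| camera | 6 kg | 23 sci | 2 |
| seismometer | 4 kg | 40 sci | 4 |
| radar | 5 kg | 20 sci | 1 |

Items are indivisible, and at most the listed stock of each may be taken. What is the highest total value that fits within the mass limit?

120 sci

Top feasible selections:
- 3×seismometer: mass 12, value 120
- 1×camera + 2×seismometer: mass 14, value 103
- 2×seismometer + 1×radar: mass 13, value 100
- 2×seismometer: mass 8, value 80
Best: 120 sci.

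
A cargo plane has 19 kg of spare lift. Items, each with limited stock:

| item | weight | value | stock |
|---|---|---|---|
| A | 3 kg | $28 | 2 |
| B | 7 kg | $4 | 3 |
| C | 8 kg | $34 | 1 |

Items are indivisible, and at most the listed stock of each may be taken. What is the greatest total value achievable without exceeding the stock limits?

Top feasible selections:
- 2×A + 1×C: weight 14, value 90
- 1×A + 1×B + 1×C: weight 18, value 66
Best: $90.

$90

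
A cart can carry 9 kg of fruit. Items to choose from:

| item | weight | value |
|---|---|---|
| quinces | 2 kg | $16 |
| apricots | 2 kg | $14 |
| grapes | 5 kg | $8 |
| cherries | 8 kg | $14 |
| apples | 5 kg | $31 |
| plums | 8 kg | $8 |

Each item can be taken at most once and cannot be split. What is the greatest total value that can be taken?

Check high-value combinations within 9 kg:
- quinces+apricots+apples: weight 2+2+5=9, value 16+14+31=61
- quinces+apples: weight 2+5=7, value 16+31=47
- apricots+apples: weight 2+5=7, value 14+31=45
- quinces+apricots+grapes: weight 2+2+5=9, value 16+14+8=38
- apples: weight 5, value 31
Best: $61.

$61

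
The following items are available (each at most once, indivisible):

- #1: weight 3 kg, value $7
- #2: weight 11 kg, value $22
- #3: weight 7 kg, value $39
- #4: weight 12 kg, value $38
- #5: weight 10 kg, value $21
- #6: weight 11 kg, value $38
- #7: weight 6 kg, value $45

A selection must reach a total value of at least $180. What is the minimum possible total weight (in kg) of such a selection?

Subsets with value ≥ 180, sorted by total weight:
- #3+#4+#5+#6+#7: weight 46, value 181
- #2+#3+#4+#6+#7: weight 47, value 182
- #1+#3+#4+#5+#6+#7: weight 49, value 188
Minimum weight: 46 kg.

46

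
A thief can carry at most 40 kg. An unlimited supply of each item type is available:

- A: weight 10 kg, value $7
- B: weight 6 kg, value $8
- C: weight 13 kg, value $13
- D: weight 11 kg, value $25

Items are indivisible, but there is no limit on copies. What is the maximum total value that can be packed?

$83

Best value-per-unit is D at 25/11; filling with it alone gives 3×25 = 75.
Optimal mix: 1×B + 3×D → weight 39, value 83.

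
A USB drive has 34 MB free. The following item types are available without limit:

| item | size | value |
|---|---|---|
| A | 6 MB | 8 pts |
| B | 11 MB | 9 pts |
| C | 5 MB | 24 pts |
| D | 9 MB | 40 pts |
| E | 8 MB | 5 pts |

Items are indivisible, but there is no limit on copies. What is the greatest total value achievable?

160 pts

Best value-per-unit is C at 24/5; filling with it alone gives 6×24 = 144.
Optimal mix: 5×C + 1×D → size 34, value 160.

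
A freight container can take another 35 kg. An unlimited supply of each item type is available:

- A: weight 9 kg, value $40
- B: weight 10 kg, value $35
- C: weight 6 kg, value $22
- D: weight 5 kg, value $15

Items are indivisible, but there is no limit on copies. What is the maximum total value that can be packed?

$142

Best value-per-unit is A at 40/9; filling with it alone gives 3×40 = 120.
Optimal mix: 3×A + 1×C → weight 33, value 142.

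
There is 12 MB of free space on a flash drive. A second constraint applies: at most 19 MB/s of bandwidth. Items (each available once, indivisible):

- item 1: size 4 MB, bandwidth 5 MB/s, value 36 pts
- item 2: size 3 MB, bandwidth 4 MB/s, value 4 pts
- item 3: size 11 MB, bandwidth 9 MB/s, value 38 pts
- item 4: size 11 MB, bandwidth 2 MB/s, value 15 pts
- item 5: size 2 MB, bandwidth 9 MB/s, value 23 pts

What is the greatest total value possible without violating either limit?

63 pts

Feasible sets respecting both limits:
- item 1+item 2+item 5: size 9, bandwidth 18, value 63
- item 1+item 5: size 6, bandwidth 14, value 59
- item 1+item 2: size 7, bandwidth 9, value 40
Best: 63 pts.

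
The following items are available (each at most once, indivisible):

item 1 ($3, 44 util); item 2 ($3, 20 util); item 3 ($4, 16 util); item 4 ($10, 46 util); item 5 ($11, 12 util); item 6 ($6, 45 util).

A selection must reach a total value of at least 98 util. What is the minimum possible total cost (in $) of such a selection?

12

Subsets with value ≥ 98, sorted by total cost:
- item 1+item 2+item 6: cost 12, value 109
- item 1+item 3+item 6: cost 13, value 105
Minimum cost: 12 $.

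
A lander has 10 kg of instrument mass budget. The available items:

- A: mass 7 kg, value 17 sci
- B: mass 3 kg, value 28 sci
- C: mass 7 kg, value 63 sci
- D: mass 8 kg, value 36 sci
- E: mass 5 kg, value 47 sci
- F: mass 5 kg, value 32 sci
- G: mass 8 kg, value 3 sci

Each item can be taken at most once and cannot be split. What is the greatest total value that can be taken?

91 sci

Check high-value combinations within 10 kg:
- B+C: mass 3+7=10, value 28+63=91
- E+F: mass 5+5=10, value 47+32=79
- B+E: mass 3+5=8, value 28+47=75
- C: mass 7, value 63
Best: 91 sci.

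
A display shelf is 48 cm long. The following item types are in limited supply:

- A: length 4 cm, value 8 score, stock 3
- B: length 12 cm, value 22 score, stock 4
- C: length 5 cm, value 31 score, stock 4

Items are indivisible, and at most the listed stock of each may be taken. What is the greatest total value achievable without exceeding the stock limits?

Best selections within length 48 and stock limits:
- 1×A + 2×B + 4×C: length 48, value 176
- 3×A + 1×B + 4×C: length 44, value 170
- 2×B + 4×C: length 44, value 168
Best: 176 score.

176 score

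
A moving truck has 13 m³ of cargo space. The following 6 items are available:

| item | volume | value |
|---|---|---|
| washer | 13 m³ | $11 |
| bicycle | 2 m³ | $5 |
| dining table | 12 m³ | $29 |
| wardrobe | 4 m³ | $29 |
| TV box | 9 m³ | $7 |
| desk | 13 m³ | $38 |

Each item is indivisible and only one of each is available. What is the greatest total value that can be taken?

$38

Check high-value combinations within 13 m³:
- desk: volume 13, value 38
- wardrobe+TV box: volume 4+9=13, value 29+7=36
- bicycle+wardrobe: volume 2+4=6, value 5+29=34
- wardrobe: volume 4, value 29
- dining table: volume 12, value 29
Best: $38.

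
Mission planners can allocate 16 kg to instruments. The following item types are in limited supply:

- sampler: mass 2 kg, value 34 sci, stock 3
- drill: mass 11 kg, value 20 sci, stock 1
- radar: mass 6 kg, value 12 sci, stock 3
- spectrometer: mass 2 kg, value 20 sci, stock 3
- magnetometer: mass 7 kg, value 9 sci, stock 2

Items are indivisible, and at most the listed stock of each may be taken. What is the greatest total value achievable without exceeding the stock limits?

Best selections within mass 16 and stock limits:
- 3×sampler + 3×spectrometer: mass 12, value 162
- 3×sampler + 1×radar + 2×spectrometer: mass 16, value 154
- 3×sampler + 2×spectrometer: mass 10, value 142
- 2×sampler + 1×radar + 3×spectrometer: mass 16, value 140
Best: 162 sci.

162 sci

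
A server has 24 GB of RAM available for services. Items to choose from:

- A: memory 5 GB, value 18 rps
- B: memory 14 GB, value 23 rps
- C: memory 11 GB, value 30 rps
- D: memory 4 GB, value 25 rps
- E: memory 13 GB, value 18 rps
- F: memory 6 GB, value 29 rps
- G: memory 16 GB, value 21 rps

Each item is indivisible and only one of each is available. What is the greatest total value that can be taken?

This is a 0/1 knapsack; check combinations near the capacity.
- C+D+F: memory 11+4+6=21, value 30+25+29=84
- A+C+F: memory 5+11+6=22, value 18+30+29=77
- B+D+F: memory 14+4+6=24, value 23+25+29=77
Best: 84 rps.

84 rps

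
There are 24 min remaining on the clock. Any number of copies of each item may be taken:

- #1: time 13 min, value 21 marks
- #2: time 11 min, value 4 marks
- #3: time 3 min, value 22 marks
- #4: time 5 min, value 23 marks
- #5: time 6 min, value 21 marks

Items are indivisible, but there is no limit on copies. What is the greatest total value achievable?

Best value-per-unit is #3 at 22/3, and filling with it alone uses time 8×3=24. No mix of the others beats 8×22 = 176.

176 marks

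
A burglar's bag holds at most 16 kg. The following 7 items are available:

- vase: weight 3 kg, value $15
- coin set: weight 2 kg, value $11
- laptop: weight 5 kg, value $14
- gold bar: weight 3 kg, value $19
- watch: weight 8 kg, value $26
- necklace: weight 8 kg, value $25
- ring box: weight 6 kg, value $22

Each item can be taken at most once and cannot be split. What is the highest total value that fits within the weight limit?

$71

Check high-value combinations within 16 kg:
- vase+coin set+gold bar+watch: weight 3+2+3+8=16, value 15+11+19+26=71
- vase+coin set+gold bar+necklace: weight 3+2+3+8=16, value 15+11+19+25=70
- vase+coin set+gold bar+ring box: weight 3+2+3+6=14, value 15+11+19+22=67
Best: $71.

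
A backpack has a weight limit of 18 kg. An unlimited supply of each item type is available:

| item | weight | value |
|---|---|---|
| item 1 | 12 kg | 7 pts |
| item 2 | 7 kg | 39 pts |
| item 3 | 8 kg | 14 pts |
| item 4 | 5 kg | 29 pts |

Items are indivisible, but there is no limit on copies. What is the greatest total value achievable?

Best value-per-unit is item 4 at 29/5; filling with it alone gives 3×29 = 87.
Optimal mix: 1×item 2 + 2×item 4 → weight 17, value 97.

97 pts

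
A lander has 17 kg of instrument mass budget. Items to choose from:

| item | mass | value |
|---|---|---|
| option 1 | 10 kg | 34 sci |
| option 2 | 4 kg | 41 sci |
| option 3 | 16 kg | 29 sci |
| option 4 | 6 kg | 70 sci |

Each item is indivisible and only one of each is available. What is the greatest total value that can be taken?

This is a 0/1 knapsack; check combinations near the capacity.
- option 2+option 4: mass 4+6=10, value 41+70=111
- option 1+option 4: mass 10+6=16, value 34+70=104
- option 1+option 2: mass 10+4=14, value 34+41=75
Best: 111 sci.

111 sci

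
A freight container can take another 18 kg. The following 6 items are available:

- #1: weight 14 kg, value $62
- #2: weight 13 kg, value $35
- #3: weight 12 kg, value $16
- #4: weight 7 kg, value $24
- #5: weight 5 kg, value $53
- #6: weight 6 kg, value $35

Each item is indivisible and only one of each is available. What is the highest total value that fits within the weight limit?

$112

Check high-value combinations within 18 kg:
- #4+#5+#6: weight 7+5+6=18, value 24+53+35=112
- #5+#6: weight 5+6=11, value 53+35=88
- #2+#5: weight 13+5=18, value 35+53=88
Best: $112.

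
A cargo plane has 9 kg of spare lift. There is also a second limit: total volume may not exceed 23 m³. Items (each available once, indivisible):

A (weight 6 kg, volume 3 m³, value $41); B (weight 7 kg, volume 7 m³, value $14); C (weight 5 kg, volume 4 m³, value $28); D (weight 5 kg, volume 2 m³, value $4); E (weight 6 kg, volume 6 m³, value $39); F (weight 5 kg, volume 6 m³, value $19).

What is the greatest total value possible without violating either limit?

Feasible sets respecting both limits:
- A: weight 6, volume 3, value 41
- E: weight 6, volume 6, value 39
- C: weight 5, volume 4, value 28
- F: weight 5, volume 6, value 19
Best: $41.

$41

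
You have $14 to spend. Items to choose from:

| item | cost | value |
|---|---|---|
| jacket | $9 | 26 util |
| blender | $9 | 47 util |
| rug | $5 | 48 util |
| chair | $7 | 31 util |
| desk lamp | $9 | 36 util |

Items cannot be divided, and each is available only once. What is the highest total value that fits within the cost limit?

This is a 0/1 knapsack; check combinations near the capacity.
- blender+rug: cost 9+5=14, value 47+48=95
- rug+desk lamp: cost 5+9=14, value 48+36=84
- rug+chair: cost 5+7=12, value 48+31=79
- jacket+rug: cost 9+5=14, value 26+48=74
Best: 95 util.

95 util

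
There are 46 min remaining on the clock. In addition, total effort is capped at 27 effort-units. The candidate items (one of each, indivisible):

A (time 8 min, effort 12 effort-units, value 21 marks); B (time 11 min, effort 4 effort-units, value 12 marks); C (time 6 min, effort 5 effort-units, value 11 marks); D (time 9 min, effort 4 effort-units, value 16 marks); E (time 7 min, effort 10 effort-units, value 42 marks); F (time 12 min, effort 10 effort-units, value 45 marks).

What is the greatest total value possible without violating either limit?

103 marks

Feasible sets respecting both limits:
- D+E+F: time 28, effort 24, value 103
- B+E+F: time 30, effort 24, value 99
- C+E+F: time 25, effort 25, value 98
- E+F: time 19, effort 20, value 87
Best: 103 marks.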